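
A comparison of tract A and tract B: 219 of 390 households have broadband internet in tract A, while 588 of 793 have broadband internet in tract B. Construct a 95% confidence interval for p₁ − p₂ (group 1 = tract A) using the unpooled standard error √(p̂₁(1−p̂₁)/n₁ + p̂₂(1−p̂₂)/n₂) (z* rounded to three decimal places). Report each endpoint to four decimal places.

(-0.2379, -0.1220)

p̂₁ = 0.56154, p̂₂ = 0.74149, so the observed difference is -0.17995.
SE = √(0.000631315 + 0.000241719) = √0.000873034 = 0.029547.
For 95% confidence, z* = 1.960. Margin = 1.960·0.029547 = 0.05791.
Interval: -0.17995 ± 0.05791 → (-0.2379, -0.1220).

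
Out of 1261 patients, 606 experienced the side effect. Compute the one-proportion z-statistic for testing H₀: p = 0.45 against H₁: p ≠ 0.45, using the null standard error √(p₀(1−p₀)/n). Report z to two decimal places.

The sample proportion is 606/1261 = 0.48057.
Under H₀, SE = √(p₀(1−p₀)/n) = √(0.45·0.55/1261) = √0.000196273 = 0.014010.
z = (p̂ − p₀)/SE = (0.48057 − 0.45)/0.014010 = 2.18.

z = 2.18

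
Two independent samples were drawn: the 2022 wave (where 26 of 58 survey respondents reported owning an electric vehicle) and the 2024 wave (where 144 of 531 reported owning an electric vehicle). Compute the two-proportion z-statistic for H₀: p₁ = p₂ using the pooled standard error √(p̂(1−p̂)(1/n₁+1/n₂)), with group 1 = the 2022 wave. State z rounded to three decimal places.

z = 2.826

Sample proportions: p̂₁ = 26/58 = 0.44828 and p̂₂ = 144/531 = 0.27119.
Pooled p̂ = (26+144)/(58+531) = 170/589 = 0.28862.
SE = √[p̂(1−p̂)(1/n₁+1/n₂)] = √[0.28862·0.71138·(1/58+1/531)] ≈ 0.062663.
z = (p̂₁ − p̂₂)/SE = (0.44828 − 0.27119)/0.062663 = 0.17709/0.062663 = 2.826.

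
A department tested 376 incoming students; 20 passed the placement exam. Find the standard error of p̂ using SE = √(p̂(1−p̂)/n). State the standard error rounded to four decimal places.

Sample proportion p̂ = 20/376 = 0.05319.
p̂(1−p̂) = 0.05319·0.94681 = 0.050361.
SE = √(0.050361/376) = √0.000133939 = 0.0116.

SE = 0.0116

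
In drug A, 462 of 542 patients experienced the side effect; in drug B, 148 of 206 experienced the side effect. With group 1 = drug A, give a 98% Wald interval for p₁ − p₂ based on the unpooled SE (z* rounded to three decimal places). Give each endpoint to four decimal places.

p̂₁ = 462/542 = 0.85240, p̂₂ = 148/206 = 0.71845; p̂₁ − p̂₂ = 0.13395.
SE = √(0.000232132 + 0.000981947) = √0.001214079 = 0.034844.
For 98% confidence, z* = 2.326. Margin of error = 0.08105.
Interval: 0.13395 ± 0.08105 → (0.0529, 0.2150).

(0.0529, 0.2150)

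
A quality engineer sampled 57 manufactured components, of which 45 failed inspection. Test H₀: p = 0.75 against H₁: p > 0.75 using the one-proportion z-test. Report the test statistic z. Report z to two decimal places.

z = 0.69

p̂ = 45/57 = 0.78947.
Null standard error: √(0.75·0.25/57) = √0.003289474 = 0.057354.
z = (p̂ − p₀)/SE = (0.78947 − 0.75)/0.057354 = 0.69.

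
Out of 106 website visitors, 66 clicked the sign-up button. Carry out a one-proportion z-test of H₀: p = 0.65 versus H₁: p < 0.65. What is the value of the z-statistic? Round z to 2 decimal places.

z = -0.59

With x = 66 successes in n = 106, p̂ = 0.62264.
SE₀ = √(0.65·0.35/106) = 0.046327.
Test statistic: z = -0.02736/0.046327 = -0.59.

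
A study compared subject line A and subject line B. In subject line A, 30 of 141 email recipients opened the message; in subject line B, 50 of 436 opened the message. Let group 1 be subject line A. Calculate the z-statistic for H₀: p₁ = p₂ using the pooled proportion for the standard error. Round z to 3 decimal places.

Sample proportions: p̂₁ = 30/141 = 0.21277 and p̂₂ = 50/436 = 0.11468.
Pooled p̂ = (30+50)/(141+436) = 80/577 = 0.13865.
SE = √[p̂(1−p̂)(1/n₁+1/n₂)] = √[0.13865·0.86135·(1/141+1/436)] ≈ 0.033480.
z = 0.09809/0.033480 = 2.930.

z = 2.930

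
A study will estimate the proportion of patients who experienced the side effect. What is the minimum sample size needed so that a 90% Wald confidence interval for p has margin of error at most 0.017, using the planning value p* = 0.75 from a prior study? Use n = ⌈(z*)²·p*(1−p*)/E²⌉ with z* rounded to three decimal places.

n = 1756

The 90% critical value is z* = 1.645.
p*(1−p*) = 0.1875.
Required n before rounding: 2.706025 × 0.1875 / 0.017² = 1755.639.
Rounding up, n = 1756.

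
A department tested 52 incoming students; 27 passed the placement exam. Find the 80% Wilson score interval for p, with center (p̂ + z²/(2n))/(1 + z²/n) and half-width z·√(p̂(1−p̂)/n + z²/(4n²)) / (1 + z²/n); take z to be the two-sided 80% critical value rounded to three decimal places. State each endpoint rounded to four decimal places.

(0.4312, 0.6061)

p̂ = 27/52 = 0.51923; z = 1.282, so z² = 1.643524.
1 + z²/n = 1.031606.
Adjusted center: (0.51923 + z²/(2n))/1.031606 = 0.51864.
Radicand: p̂(1−p̂)/n + z²/(4n²) = 0.004800580 + 0.000151953 = 0.004952533.
Half-width = z·√(radicand)/denom = 1.282·0.070374/1.031606 = 0.08746.
CI: 0.51864 ± 0.08746 = (0.4312, 0.6061).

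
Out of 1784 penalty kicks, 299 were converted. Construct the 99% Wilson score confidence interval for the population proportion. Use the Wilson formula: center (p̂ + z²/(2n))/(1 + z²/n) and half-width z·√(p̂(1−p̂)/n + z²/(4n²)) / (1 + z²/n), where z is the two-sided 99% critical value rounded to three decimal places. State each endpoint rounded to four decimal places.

(0.1461, 0.1916)

Here p̂ = 299/1784 = 0.16760 and z = 2.576 (z² = 6.635776).
1 + z²/n = 1.003720.
Center = (0.16760 + 0.001860)/1.003720 = 0.16883.
Radicand: p̂(1−p̂)/n + z²/(4n²) = 0.000078201 + 0.000000521 = 0.000078722.
Half-width = z·√(radicand)/denom = 2.576·0.008873/1.003720 = 0.02277.
Interval: 0.16883 ± 0.02277 → (0.1461, 0.1916).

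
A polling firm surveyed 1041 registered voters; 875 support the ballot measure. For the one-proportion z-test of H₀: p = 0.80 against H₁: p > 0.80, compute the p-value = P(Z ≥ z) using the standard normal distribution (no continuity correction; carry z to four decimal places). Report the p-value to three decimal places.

p-value = 0.001

Sample proportion p̂ = 875/1041 = 0.84054.
SE₀ = √(0.80·0.20/1041) = 0.012398.
z = (p̂ − p₀)/SE = (875/1041 − 0.80)/0.012398 ≈ 3.2698.
p-value = P(Z ≥ z) with z = 3.2698 → 0.001.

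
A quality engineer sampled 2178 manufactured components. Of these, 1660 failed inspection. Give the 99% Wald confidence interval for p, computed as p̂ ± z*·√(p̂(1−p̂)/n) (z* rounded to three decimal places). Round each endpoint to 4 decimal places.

(0.7387, 0.7857)

Sample proportion p̂ = 1660/2178 = 0.76217.
Standard error of p̂: √(0.181268/2178) = √0.000083227 = 0.009123.
z* = 2.576 at the 99% level.
Margin of error: 2.576 × 0.009123 = 0.02350.
So the interval runs from 0.7387 to 0.7857.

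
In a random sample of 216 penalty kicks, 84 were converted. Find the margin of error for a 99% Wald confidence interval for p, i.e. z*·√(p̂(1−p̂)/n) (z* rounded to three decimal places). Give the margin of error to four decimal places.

Sample proportion p̂ = 84/216 = 0.38889.
SE(p̂) = √(0.38889·0.61111/216) = 0.033170.
For 99% confidence, z* = 2.576.
ME = 2.576·0.033170 = 0.0854.

ME = 0.0854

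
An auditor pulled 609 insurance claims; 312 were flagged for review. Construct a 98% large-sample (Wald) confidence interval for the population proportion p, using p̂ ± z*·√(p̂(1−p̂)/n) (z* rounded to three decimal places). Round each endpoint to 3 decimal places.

Sample proportion p̂ = 312/609 = 0.51232.
Standard error of p̂: √(0.249848/609) = √0.000410260 = 0.020255.
z* = 2.326 at the 98% level.
Margin = 2.326·0.020255 = 0.04711.
Interval: 0.51232 ± 0.04711 → (0.465, 0.559).

(0.465, 0.559)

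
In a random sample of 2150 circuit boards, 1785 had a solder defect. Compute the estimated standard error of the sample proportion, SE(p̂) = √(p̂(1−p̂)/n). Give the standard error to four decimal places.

With x = 1785 successes in n = 2150, p̂ = 0.83023.
p̂(1−p̂) = 0.140948.
SE = √(0.140948/2150) = √0.000065557 = 0.0081.

SE = 0.0081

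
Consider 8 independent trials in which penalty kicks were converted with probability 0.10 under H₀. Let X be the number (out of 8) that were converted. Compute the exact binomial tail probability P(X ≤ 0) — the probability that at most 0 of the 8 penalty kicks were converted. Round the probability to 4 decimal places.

P = 0.4305

X ~ Binomial(n=8, p=0.10).
P(X ≤ 0) = C(8,0)·0.10^0·0.90^8.
= 0.430467 = 0.4305.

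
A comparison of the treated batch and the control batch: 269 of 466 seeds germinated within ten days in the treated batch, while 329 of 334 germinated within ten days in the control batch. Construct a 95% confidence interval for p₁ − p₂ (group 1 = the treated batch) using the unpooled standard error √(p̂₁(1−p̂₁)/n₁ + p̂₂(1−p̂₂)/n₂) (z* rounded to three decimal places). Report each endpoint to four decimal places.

p̂₁ = 0.57725, p̂₂ = 0.98503, so the observed difference is -0.40778.
Unpooled SE = √(p̂₁(1−p̂₁)/n₁ + p̂₂(1−p̂₂)/n₂) = √(0.000523674 + 0.000044150) = 0.023829.
For 95% confidence, z* = 1.960. Margin of error = 0.04670.
Interval: -0.40778 ± 0.04670 → (-0.4545, -0.3611).

(-0.4545, -0.3611)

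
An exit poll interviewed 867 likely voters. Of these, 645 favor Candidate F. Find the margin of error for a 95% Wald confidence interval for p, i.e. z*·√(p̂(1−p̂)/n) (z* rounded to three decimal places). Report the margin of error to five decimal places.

ME = 0.02905

Sample proportion p̂ = 645/867 = 0.74394.
Standard error of p̂: √(0.190491/867) = √0.000219713 = 0.014823.
For 95% confidence, z* = 1.960.
ME = 1.960·0.014823 = 0.02905.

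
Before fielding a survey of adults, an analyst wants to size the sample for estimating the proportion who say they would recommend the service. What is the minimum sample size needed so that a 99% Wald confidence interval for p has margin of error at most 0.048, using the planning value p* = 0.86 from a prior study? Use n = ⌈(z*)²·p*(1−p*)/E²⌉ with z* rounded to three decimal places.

The 99% critical value is z* = 2.576.
p*(1−p*) = 0.86·0.14 = 0.1204.
Required n before rounding: 6.635776 × 0.1204 / 0.048² = 346.765.
⌈346.765⌉ = 347.

n = 347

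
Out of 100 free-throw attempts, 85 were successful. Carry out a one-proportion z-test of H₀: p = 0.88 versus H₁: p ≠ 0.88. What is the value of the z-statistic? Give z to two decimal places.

z = -0.92

With x = 85 successes in n = 100, p̂ = 0.85000.
SE₀ = √(0.88·0.12/100) = 0.032496.
z = (0.85000 − 0.88)/0.032496 = -0.03000/0.032496 = -0.92.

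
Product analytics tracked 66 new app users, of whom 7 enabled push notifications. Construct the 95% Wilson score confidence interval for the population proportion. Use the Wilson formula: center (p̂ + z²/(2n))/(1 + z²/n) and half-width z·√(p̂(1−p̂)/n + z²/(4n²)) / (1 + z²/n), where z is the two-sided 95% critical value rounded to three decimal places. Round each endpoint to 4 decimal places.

p̂ = 7/66 = 0.10606; z = 1.960, so z² = 3.841600.
1 + z²/n = 1.058206.
Adjusted center: (0.10606 + z²/(2n))/1.058206 = 0.12773.
Radicand: p̂(1−p̂)/n + z²/(4n²) = 0.001436542 + 0.000220478 = 0.001657020.
Half-width = 1.960·√0.001657020/1.058206 = 0.07540.
CI: 0.12773 ± 0.07540 = (0.0523, 0.2031).

(0.0523, 0.2031)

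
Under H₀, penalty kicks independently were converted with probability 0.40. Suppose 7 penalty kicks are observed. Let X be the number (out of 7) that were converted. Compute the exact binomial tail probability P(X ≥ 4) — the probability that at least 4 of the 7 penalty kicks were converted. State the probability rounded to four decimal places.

X is binomial with n = 7 and p = 0.40.
P(X ≥ 4) = C(7,4)·0.40^4·0.60^3 + C(7,5)·0.40^5·0.60^2 + C(7,6)·0.40^6·0.60^1 + C(7,7)·0.40^7·0.60^0.
= 0.193536 + 0.077414 + 0.017203 + 0.001638 = 0.2898.

P = 0.2898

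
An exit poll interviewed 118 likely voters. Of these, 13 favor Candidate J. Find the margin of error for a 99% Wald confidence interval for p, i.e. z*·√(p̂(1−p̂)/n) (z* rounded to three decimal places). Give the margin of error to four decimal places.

With x = 13 successes in n = 118, p̂ = 0.11017.
SE = √(p̂(1−p̂)/n) = √(0.098032/118) = 0.028823.
z* = 2.576 at the 99% level.
ME = 2.576·0.028823 = 0.0742.

ME = 0.0742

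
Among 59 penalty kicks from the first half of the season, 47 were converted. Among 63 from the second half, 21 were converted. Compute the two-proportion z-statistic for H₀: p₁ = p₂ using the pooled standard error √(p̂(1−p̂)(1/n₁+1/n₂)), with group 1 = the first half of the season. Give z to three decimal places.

p̂₁ = 47/59 = 0.79661, p̂₂ = 21/63 = 0.33333.
Pooled p̂ = (47+21)/(59+63) = 68/122 = 0.55738.
Pooled SE = √[0.2467079·0.03282217] ≈ 0.089986.
z = (p̂₁ − p̂₂)/SE = (0.79661 − 0.33333)/0.089986 = 0.46328/0.089986 = 5.148.

z = 5.148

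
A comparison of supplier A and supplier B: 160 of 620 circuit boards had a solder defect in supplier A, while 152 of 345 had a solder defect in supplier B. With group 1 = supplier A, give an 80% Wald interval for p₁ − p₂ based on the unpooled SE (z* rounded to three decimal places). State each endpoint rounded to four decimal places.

p̂₁ = 160/620 = 0.25806, p̂₂ = 152/345 = 0.44058; p̂₁ − p̂₂ = -0.18252.
SE = √(0.000308818 + 0.000714404) = √0.001023222 = 0.031988.
The 80% critical value is z* = 1.282. Margin = 1.282·0.031988 = 0.04101.
Interval: -0.18252 ± 0.04101 → (-0.2235, -0.1415).

(-0.2235, -0.1415)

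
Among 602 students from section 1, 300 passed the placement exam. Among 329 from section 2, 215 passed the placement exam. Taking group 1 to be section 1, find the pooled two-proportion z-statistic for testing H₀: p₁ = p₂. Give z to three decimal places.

z = -4.552

p̂₁ = 300/602 = 0.49834, p̂₂ = 215/329 = 0.65350.
Pooled p̂ = (300+215)/(602+329) = 515/931 = 0.55317.
SE = √[p̂(1−p̂)(1/n₁+1/n₂)] = √[0.55317·0.44683·(1/602+1/329)] ≈ 0.034086.
z = -0.15516/0.034086 = -4.552.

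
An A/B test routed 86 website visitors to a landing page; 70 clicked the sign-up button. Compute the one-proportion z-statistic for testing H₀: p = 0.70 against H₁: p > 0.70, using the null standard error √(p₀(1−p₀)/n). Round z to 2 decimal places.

z = 2.31

Sample proportion p̂ = 70/86 = 0.81395.
Null standard error: √(0.70·0.30/86) = √0.002441860 = 0.049415.
z = (0.81395 − 0.70)/0.049415 = 0.11395/0.049415 = 2.31.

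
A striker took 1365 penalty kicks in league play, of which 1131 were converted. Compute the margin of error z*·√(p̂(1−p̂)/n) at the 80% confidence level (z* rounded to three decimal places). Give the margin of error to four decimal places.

ME = 0.0131

Sample proportion p̂ = 1131/1365 = 0.82857.
SE(p̂) = √(0.82857·0.17143/1365) = 0.010201.
z* = 1.282 at the 80% level.
ME = 1.282·0.010201 = 0.0131.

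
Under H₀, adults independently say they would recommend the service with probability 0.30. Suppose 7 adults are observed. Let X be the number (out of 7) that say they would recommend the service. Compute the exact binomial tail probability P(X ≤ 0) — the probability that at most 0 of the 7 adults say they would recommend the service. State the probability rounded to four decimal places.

P = 0.0824

X is binomial with n = 7 and p = 0.30.
P(X ≤ 0) = C(7,0)·0.30^0·0.70^7.
= 0.082354 = 0.0824.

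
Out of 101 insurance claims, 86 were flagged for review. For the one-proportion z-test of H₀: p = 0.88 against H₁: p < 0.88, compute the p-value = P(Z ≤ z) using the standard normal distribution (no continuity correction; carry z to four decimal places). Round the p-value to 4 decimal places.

p̂ = 86/101 = 0.85149.
SE₀ = √(0.88·0.12/101) = 0.032335.
z = (p̂ − p₀)/SE = (86/101 − 0.88)/0.032335 ≈ -0.8819.
p-value = P(Z ≤ z) with z = -0.8819 → 0.1889.

p-value = 0.1889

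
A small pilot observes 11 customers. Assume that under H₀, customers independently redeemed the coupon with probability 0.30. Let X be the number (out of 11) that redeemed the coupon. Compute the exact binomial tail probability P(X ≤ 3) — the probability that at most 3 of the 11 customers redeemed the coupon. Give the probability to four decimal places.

X is binomial with n = 11 and p = 0.30.
P(X ≤ 3) = C(11,0)·0.30^0·0.70^11 + C(11,1)·0.30^1·0.70^10 + C(11,2)·0.30^2·0.70^9 + C(11,3)·0.30^3·0.70^8.
= 0.019773 + 0.093217 + 0.199750 + 0.256822 = 0.5696.

P = 0.5696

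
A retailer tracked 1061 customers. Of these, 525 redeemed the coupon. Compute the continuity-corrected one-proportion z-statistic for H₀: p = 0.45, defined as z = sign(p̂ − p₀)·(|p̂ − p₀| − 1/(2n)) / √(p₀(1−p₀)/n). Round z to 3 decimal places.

The sample proportion is 525/1061 = 0.49482. p̂ − p₀ = 0.044816.
1/(2n) = 0.000471.
Corrected numerator: |0.044816| − 0.000471 = 0.044345.
Null standard error: √(0.45·0.55/1061) = √0.000233270 = 0.015273.
z = (+)0.044345/0.015273 = 2.903.

z = 2.903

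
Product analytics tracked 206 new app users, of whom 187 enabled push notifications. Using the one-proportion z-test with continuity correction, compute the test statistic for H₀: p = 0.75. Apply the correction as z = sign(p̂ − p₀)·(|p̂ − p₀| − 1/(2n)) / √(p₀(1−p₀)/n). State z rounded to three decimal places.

With x = 187 successes in n = 206, p̂ = 0.90777. p̂ − p₀ = 0.157767.
Continuity correction 1/(2n) = 1/412 = 0.002427.
Corrected numerator: |0.157767| − 0.002427 = 0.155340.
SE₀ = √(0.75·0.25/206) = 0.030169.
z = (+)0.155340/0.030169 = 5.149.

z = 5.149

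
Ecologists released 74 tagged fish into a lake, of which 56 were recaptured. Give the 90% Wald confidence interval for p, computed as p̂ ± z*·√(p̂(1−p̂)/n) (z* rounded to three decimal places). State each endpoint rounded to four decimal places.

p̂ = 56/74 = 0.75676.
SE(p̂) = √(0.75676·0.24324/74) = 0.049875.
z* = 1.645 at the 90% level.
Margin of error: 1.645 × 0.049875 = 0.08204.
CI: 0.75676 ± 0.08204 = (0.6747, 0.8388).

(0.6747, 0.8388)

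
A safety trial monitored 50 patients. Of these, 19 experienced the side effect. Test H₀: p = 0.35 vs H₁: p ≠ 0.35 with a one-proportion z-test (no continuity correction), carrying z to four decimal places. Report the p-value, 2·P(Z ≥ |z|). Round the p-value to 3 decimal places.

Sample proportion p̂ = 19/50 = 0.38000.
Null standard error: √(0.35·0.65/50) = √0.004550000 = 0.067454.
Test statistic (full precision, shown to 4 dp): z = (19/50 − 0.35)/SE₀ ≈ 0.4447.
From the standard normal, 2·P(Z ≥ |z|) = 0.657.

p-value = 0.657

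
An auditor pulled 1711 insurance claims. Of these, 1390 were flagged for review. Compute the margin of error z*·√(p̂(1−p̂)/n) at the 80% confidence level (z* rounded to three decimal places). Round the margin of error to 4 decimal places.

Sample proportion p̂ = 1390/1711 = 0.81239.
SE = √(p̂(1−p̂)/n) = √(0.152412/1711) = 0.009438.
For 80% confidence, z* = 1.282.
So ME = 0.0121.

ME = 0.0121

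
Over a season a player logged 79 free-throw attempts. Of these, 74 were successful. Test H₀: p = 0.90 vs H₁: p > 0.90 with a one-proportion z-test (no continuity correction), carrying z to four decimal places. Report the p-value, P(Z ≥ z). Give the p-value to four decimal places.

The sample proportion is 74/79 = 0.93671.
Under H₀, SE = √(p₀(1−p₀)/n) = √(0.90·0.10/79) = √0.001139241 = 0.033753.
Test statistic (full precision, shown to 4 dp): z = (74/79 − 0.90)/SE₀ ≈ 1.0876.
From the standard normal, P(Z ≥ z) = 0.1384.

p-value = 0.1384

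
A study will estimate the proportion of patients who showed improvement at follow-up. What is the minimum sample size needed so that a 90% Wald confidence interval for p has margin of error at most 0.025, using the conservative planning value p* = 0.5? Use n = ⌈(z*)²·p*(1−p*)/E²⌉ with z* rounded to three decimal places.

n = 1083

z* = 1.645 at the 90% level.
p*(1−p*) = 0.2500.
(z*)²·p*(1−p*)/E² = 2.706025·0.2500/0.000625 = 1082.410.
⌈1082.410⌉ = 1083.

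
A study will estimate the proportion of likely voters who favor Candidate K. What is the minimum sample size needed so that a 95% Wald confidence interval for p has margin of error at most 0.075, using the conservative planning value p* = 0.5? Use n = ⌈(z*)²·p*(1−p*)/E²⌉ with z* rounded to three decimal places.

The 95% critical value is z* = 1.960.
p*(1−p*) = 0.2500.
(z*)²·p*(1−p*)/E² = 3.841600·0.2500/0.005625 = 170.738.
⌈170.738⌉ = 171.

n = 171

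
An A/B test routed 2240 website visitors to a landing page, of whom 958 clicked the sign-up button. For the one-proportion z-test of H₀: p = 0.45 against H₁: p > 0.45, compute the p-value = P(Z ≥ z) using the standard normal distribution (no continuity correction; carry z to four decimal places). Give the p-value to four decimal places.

p-value = 0.9831

With x = 958 successes in n = 2240, p̂ = 0.42768.
SE₀ = √(0.45·0.55/2240) = 0.010511.
Test statistic (full precision, shown to 4 dp): z = (958/2240 − 0.45)/SE₀ ≈ -2.1235.
p-value = P(Z ≥ z) with z = -2.1235 → 0.9831.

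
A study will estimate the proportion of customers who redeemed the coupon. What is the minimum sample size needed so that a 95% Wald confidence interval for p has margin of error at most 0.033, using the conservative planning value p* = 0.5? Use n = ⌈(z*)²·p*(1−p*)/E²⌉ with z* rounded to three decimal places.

For 95% confidence, z* = 1.960.
p*(1−p*) = 0.2500.
Required n before rounding: 3.841600 × 0.2500 / 0.033² = 881.910.
⌈881.910⌉ = 882.

n = 882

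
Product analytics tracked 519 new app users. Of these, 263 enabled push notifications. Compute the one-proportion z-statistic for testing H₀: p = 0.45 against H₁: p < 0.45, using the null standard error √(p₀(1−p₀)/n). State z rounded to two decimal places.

z = 2.60

The sample proportion is 263/519 = 0.50674.
Null standard error: √(0.45·0.55/519) = √0.000476879 = 0.021838.
z = (0.50674 − 0.45)/0.021838 = 0.05674/0.021838 = 2.60.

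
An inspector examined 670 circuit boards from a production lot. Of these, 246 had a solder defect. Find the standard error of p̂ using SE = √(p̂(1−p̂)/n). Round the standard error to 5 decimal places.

p̂ = 246/670 = 0.36716.
p̂(1−p̂) = 0.232354.
SE = √(0.232354/670) = 0.01862.

SE = 0.01862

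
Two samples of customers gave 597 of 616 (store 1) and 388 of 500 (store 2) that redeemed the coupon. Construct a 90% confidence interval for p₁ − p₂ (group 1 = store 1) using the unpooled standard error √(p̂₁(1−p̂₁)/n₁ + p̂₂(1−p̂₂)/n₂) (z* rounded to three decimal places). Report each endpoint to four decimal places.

p̂₁ = 597/616 = 0.96916, p̂₂ = 388/500 = 0.77600; p̂₁ − p̂₂ = 0.19316.
Unpooled SE = √(p̂₁(1−p̂₁)/n₁ + p̂₂(1−p̂₂)/n₂) = √(0.000048527 + 0.000347648) = 0.019904.
z* = 1.645 at the 90% level. Margin = 1.645·0.019904 = 0.03274.
CI: 0.19316 ± 0.03274 = (0.1604, 0.2259).

(0.1604, 0.2259)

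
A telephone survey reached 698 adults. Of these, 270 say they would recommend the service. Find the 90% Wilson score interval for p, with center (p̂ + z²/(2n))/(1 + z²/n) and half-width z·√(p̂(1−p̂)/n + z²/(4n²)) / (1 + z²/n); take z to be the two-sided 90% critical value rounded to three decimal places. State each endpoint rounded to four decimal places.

(0.3570, 0.4175)

p̂ = 270/698 = 0.38682; z = 1.645, so z² = 2.706025.
1 + z²/n = 1.003877.
Center = (0.38682 + 0.001938)/1.003877 = 0.38726.
Radicand: p̂(1−p̂)/n + z²/(4n²) = 0.000339814 + 0.000001389 = 0.000341203.
Half-width = 1.645·√0.000341203/1.003877 = 0.03027.
So the interval runs from 0.3570 to 0.4175.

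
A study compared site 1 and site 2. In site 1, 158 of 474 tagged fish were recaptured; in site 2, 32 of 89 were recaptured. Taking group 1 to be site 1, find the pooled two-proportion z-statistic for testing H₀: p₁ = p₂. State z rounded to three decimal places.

Sample proportions: p̂₁ = 158/474 = 0.33333 and p̂₂ = 32/89 = 0.35955.
Pooled p̂ = (158+32)/(474+89) = 190/563 = 0.33748.
SE = √[p̂(1−p̂)(1/n₁+1/n₂)] = √[0.33748·0.66252·(1/474+1/89)] ≈ 0.054625.
z = -0.02622/0.054625 = -0.480.

z = -0.480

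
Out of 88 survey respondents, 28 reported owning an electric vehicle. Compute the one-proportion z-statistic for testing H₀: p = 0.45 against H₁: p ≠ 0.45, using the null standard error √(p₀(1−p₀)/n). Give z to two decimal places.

Sample proportion p̂ = 28/88 = 0.31818.
SE₀ = √(0.45·0.55/88) = 0.053033.
z = (p̂ − p₀)/SE = (0.31818 − 0.45)/0.053033 = -2.49.

z = -2.49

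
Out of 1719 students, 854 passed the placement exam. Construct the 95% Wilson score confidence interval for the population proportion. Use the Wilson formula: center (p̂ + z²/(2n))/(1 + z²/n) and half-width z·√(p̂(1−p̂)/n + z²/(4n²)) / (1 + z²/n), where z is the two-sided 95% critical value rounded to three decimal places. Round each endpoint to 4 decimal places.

(0.4732, 0.5204)

p̂ = 854/1719 = 0.49680; z = 1.960, so z² = 3.841600.
Denominator 1 + z²/n = 1 + 3.841600/1719 = 1.002235.
Adjusted center: (0.49680 + z²/(2n))/1.002235 = 0.49681.
Radicand: p̂(1−p̂)/n + z²/(4n²) = 0.000145427 + 0.000000325 = 0.000145752.
Half-width = 1.960·√0.000145752/1.002235 = 0.02361.
CI: 0.49681 ± 0.02361 = (0.4732, 0.5204).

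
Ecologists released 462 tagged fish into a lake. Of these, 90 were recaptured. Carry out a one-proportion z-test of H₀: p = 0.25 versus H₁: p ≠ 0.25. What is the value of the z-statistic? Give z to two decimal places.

The sample proportion is 90/462 = 0.19481.
SE₀ = √(0.25·0.75/462) = 0.020146.
Test statistic: z = -0.05519/0.020146 = -2.74.

z = -2.74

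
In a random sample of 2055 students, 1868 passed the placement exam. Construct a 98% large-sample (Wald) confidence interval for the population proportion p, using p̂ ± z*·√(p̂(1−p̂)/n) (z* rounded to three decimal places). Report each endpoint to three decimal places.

(0.894, 0.924)

The sample proportion is 1868/2055 = 0.90900.
SE(p̂) = √(0.90900·0.09100/2055) = 0.006344.
For 98% confidence, z* = 2.326.
Margin = 2.326·0.006344 = 0.01476.
So the interval runs from 0.894 to 0.924.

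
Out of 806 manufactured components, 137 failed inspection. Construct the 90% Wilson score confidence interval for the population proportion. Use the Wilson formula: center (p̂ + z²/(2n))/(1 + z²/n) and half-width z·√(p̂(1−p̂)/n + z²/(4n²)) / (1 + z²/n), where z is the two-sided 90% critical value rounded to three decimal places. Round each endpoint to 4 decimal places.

(0.1493, 0.1928)

p̂ = 137/806 = 0.16998; z = 1.645, so z² = 2.706025.
Denominator 1 + z²/n = 1 + 2.706025/806 = 1.003357.
Adjusted center: (0.16998 + z²/(2n))/1.003357 = 0.17108.
Radicand: p̂(1−p̂)/n + z²/(4n²) = 0.000175042 + 0.000001041 = 0.000176083.
Half-width = z·√(radicand)/denom = 1.645·0.013270/1.003357 = 0.02176.
So the interval runs from 0.1493 to 0.1928.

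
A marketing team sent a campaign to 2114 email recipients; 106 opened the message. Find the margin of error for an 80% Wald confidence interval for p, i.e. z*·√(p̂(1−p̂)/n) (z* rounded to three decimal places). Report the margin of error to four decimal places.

The sample proportion is 106/2114 = 0.05014.
Standard error of p̂: √(0.047628/2114) = √0.000022530 = 0.004747.
The 80% critical value is z* = 1.282.
ME = 1.282·0.004747 = 0.0061.

ME = 0.0061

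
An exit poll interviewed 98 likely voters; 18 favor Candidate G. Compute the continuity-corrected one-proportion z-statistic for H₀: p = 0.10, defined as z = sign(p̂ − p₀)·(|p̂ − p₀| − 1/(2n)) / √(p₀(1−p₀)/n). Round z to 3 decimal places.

With x = 18 successes in n = 98, p̂ = 0.18367. p̂ − p₀ = 0.083673.
Continuity correction 1/(2n) = 1/196 = 0.005102.
Corrected numerator: |0.083673| − 0.005102 = 0.078571.
SE₀ = √(0.10·0.90/98) = 0.030305.
z = (+)0.078571/0.030305 = 2.593.

z = 2.593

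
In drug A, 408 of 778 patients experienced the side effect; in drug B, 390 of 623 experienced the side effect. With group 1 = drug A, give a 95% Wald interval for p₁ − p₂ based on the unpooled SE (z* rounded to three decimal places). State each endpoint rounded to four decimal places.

p̂₁ = 408/778 = 0.52442, p̂₂ = 390/623 = 0.62600; p̂₁ − p̂₂ = -0.10158.
Unpooled SE = √(p̂₁(1−p̂₁)/n₁ + p̂₂(1−p̂₂)/n₂) = √(0.000320570 + 0.000375800) = 0.026389.
The 95% critical value is z* = 1.960. Margin = 1.960·0.026389 = 0.05172.
CI: -0.10158 ± 0.05172 = (-0.1533, -0.0499).

(-0.1533, -0.0499)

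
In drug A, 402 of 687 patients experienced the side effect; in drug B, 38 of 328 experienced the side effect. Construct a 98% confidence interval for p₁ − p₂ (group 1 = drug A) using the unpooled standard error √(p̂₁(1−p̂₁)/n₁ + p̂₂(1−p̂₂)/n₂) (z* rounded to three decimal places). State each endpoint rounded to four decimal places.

p̂₁ = 0.58515, p̂₂ = 0.11585, so the observed difference is 0.46930.
Unpooled SE = √(p̂₁(1−p̂₁)/n₁ + p̂₂(1−p̂₂)/n₂) = √(0.000353346 + 0.000312291) = 0.025800.
The 98% critical value is z* = 2.326. Margin = 2.326·0.025800 = 0.06001.
Interval: 0.46930 ± 0.06001 → (0.4093, 0.5293).

(0.4093, 0.5293)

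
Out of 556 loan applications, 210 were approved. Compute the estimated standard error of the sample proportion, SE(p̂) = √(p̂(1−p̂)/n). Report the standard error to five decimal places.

SE = 0.02056

Sample proportion p̂ = 210/556 = 0.37770.
p̂(1−p̂) = 0.37770·0.62230 = 0.235043.
SE = √(0.235043/556) = 0.02056.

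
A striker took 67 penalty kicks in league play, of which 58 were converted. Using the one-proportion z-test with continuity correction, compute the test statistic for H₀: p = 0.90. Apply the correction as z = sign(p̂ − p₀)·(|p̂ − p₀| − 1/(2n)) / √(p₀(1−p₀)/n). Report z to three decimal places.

With x = 58 successes in n = 67, p̂ = 0.86567. p̂ − p₀ = -0.034328.
1/(2n) = 0.007463.
Corrected numerator: |-0.034328| − 0.007463 = 0.026865.
Under H₀, SE = √(p₀(1−p₀)/n) = √(0.90·0.10/67) = √0.001343284 = 0.036651.
z = (−)0.026865/0.036651 = -0.733.

z = -0.733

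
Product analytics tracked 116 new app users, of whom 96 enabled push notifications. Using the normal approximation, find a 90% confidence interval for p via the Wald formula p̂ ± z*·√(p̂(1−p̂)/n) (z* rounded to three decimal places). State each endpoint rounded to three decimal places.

(0.770, 0.885)

Sample proportion p̂ = 96/116 = 0.82759.
SE(p̂) = √(0.82759·0.17241/116) = 0.035072.
The 90% critical value is z* = 1.645.
Margin of error: 1.645 × 0.035072 = 0.05769.
CI: 0.82759 ± 0.05769 = (0.770, 0.885).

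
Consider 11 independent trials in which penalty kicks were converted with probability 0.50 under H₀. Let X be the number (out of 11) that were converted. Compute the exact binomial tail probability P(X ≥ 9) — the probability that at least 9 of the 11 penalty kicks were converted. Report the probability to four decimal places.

X ~ Binomial(n=11, p=0.50).
P(X ≥ 9) = C(11,9)·0.50^9·0.50^2 + C(11,10)·0.50^10·0.50^1 + C(11,11)·0.50^11·0.50^0.
= 0.026855 + 0.005371 + 0.000488 = 0.0327.

P = 0.0327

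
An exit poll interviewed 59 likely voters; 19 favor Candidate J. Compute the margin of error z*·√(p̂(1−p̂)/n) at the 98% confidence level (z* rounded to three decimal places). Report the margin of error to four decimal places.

With x = 19 successes in n = 59, p̂ = 0.32203.
SE(p̂) = √(0.32203·0.67797/59) = 0.060832.
The 98% critical value is z* = 2.326.
So ME = 0.1415.

ME = 0.1415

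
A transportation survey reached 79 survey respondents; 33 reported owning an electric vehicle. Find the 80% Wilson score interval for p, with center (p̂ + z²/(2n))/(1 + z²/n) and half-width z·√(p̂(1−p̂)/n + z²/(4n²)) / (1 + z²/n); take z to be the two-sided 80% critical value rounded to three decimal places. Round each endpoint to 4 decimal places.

Here p̂ = 33/79 = 0.41772 and z = 1.282 (z² = 1.643524).
1 + z²/n = 1.020804.
Adjusted center: (0.41772 + z²/(2n))/1.020804 = 0.41940.
Radicand: p̂(1−p̂)/n + z²/(4n²) = 0.003078864 + 0.000065836 = 0.003144700.
Half-width = z·√(radicand)/denom = 1.282·0.056078/1.020804 = 0.07043.
CI: 0.41940 ± 0.07043 = (0.3490, 0.4898).

(0.3490, 0.4898)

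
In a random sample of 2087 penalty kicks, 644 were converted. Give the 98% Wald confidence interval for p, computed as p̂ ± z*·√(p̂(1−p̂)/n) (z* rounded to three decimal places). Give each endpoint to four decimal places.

Sample proportion p̂ = 644/2087 = 0.30858.
Standard error of p̂: √(0.213357/2087) = √0.000102232 = 0.010111.
For 98% confidence, z* = 2.326.
Margin = 2.326·0.010111 = 0.02352.
CI: 0.30858 ± 0.02352 = (0.2851, 0.3321).

(0.2851, 0.3321)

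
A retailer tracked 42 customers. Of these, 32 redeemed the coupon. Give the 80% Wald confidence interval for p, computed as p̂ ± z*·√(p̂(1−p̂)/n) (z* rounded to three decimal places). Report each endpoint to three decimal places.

(0.678, 0.846)

Sample proportion p̂ = 32/42 = 0.76190.
SE = √(p̂(1−p̂)/n) = √(0.181406/42) = 0.065721.
The 80% critical value is z* = 1.282.
Margin = 1.282·0.065721 = 0.08425.
Interval: 0.76190 ± 0.08425 → (0.678, 0.846).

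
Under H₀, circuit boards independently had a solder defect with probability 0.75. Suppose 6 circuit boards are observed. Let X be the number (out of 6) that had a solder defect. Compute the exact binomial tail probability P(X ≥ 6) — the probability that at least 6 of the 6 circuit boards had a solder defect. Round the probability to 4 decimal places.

P = 0.1780

X is binomial with n = 6 and p = 0.75.
P(X ≥ 6) = C(6,6)·0.75^6·0.25^0.
= 0.177979 = 0.1780.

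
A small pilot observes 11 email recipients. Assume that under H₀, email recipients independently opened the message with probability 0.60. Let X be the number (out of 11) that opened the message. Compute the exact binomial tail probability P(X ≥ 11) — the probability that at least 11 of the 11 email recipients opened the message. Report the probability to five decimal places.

P = 0.00363

X is binomial with n = 11 and p = 0.60.
P(X ≥ 11) = C(11,11)·0.60^11·0.40^0.
= 0.003628 = 0.00363.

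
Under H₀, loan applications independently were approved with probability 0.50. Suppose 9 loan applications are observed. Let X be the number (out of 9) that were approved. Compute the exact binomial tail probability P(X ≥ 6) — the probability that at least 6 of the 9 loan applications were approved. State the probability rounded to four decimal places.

P = 0.2539

X is binomial with n = 9 and p = 0.50.
P(X ≥ 6) = C(9,6)·0.50^6·0.50^3 + C(9,7)·0.50^7·0.50^2 + C(9,8)·0.50^8·0.50^1 + C(9,9)·0.50^9·0.50^0.
= 0.164062 + 0.070312 + 0.017578 + 0.001953 = 0.2539.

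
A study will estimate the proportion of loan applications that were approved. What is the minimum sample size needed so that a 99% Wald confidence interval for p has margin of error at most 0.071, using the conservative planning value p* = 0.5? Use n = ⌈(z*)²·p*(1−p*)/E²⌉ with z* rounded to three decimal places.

z* = 2.576 at the 99% level.
p*(1−p*) = 0.50·0.50 = 0.2500.
Required n before rounding: 6.635776 × 0.2500 / 0.071² = 329.090.
Rounding up, n = 330.

n = 330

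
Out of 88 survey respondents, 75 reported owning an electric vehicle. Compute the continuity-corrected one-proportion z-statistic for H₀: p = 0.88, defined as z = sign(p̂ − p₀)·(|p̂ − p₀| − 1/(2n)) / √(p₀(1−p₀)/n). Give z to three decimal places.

z = -0.636

The sample proportion is 75/88 = 0.85227. p̂ − p₀ = -0.027727.
Continuity correction 1/(2n) = 1/176 = 0.005682.
Corrected numerator: |-0.027727| − 0.005682 = 0.022045.
Under H₀, SE = √(p₀(1−p₀)/n) = √(0.88·0.12/88) = √0.001200000 = 0.034641.
z = −0.022045/0.034641 = -0.636.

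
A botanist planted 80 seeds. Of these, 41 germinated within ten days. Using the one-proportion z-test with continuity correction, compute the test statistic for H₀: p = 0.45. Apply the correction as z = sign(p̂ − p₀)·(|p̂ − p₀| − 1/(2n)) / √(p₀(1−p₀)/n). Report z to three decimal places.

Sample proportion p̂ = 41/80 = 0.51250. p̂ − p₀ = 0.062500.
1/(2n) = 0.006250.
Corrected numerator: |0.062500| − 0.006250 = 0.056250.
Null standard error: √(0.45·0.55/80) = √0.003093750 = 0.055621.
z = +0.056250/0.055621 = 1.011.

z = 1.011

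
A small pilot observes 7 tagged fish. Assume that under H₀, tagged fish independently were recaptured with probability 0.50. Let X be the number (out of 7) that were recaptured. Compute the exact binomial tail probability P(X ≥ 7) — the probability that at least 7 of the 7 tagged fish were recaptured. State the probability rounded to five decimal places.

X ~ Binomial(n=7, p=0.50).
P(X ≥ 7) = C(7,7)·0.50^7·0.50^0.
= 0.007812 = 0.00781.

P = 0.00781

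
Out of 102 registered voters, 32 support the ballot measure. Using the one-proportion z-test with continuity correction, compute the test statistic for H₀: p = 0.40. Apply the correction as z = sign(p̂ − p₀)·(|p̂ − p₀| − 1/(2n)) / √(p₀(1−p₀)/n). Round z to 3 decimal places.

z = -1.678

With x = 32 successes in n = 102, p̂ = 0.31373. p̂ − p₀ = -0.086275.
1/(2n) = 0.004902.
Corrected numerator: |-0.086275| − 0.004902 = 0.081373.
Null standard error: √(0.40·0.60/102) = √0.002352941 = 0.048507.
z = (−)0.081373/0.048507 = -1.678.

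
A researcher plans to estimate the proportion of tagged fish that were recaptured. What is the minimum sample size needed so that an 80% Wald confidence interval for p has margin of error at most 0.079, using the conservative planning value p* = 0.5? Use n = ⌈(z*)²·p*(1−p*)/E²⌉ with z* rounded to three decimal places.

For 80% confidence, z* = 1.282.
p*(1−p*) = 0.2500.
(z*)²·p*(1−p*)/E² = 1.643524·0.2500/0.006241 = 65.836.
Rounding up, n = 66.

n = 66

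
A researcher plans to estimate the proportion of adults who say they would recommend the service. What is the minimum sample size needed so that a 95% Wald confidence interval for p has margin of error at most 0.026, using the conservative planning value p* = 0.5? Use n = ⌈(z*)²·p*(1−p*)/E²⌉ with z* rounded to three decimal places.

The 95% critical value is z* = 1.960.
p*(1−p*) = 0.2500.
(z*)²·p*(1−p*)/E² = 3.841600·0.2500/0.000676 = 1420.710.
⌈1420.710⌉ = 1421.

n = 1421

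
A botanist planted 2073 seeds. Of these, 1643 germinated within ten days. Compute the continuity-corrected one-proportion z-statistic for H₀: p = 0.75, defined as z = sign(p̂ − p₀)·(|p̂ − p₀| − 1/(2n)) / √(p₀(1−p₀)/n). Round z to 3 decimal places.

p̂ = 1643/2073 = 0.79257. p̂ − p₀ = 0.042571.
Continuity correction 1/(2n) = 1/4146 = 0.000241.
Corrected numerator: |0.042571| − 0.000241 = 0.042330.
SE₀ = √(0.75·0.25/2073) = 0.009510.
z = +0.042330/0.009510 = 4.451.

z = 4.451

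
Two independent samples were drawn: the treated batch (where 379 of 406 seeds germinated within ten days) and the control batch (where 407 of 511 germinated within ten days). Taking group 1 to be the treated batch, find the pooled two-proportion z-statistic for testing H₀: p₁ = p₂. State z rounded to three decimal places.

z = 5.890

p̂₁ = 379/406 = 0.93350, p̂₂ = 407/511 = 0.79648.
Pooling: p̂ = 786/917 = 0.85714.
SE = √[p̂(1−p̂)(1/n₁+1/n₂)] = √[0.85714·0.14286·(1/406+1/511)] ≈ 0.023264.
z = (p̂₁ − p̂₂)/SE = (0.93350 − 0.79648)/0.023264 = 0.13702/0.023264 = 5.890.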